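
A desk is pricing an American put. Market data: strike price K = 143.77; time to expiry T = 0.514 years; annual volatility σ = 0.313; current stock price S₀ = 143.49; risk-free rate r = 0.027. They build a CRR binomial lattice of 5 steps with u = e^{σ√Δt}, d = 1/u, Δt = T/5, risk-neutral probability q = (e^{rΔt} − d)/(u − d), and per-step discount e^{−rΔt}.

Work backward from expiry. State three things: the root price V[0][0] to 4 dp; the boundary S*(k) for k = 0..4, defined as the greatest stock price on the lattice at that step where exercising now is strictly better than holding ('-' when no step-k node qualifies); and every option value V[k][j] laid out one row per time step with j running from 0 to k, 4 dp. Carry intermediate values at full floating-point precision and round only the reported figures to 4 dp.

price = 12.7314
boundary = - - - 106.1867 117.3962
tree:
12.7314
19.0410 6.2040
27.4079 10.3976 1.8527
37.5833 16.9202 3.6340 0.0000
47.7224 26.3738 7.1279 0.0000 0.0000
56.8934 37.5833 13.9810 0.0000 0.0000 0.0000

Δt=0.10280, u=1.10556, d=0.90452, q=0.48876, disc=e^(-rΔt)=0.99723
k=5 terminal: V=max(K-S,0) → 56.8934 37.5833 13.9810 0.0000 0.0000 0.0000
k=4: j=0 S=96.0476 intr=47.7224 cont=47.3239 V=47.7224[EX]; j=1 S=117.3962 intr=26.3738 cont=25.9753 V=26.3738[EX]; j=2 S=143.4900 intr=0.2800 cont=7.1279 V=7.1279[hold]; j=3 S=175.3837 intr=0.0000 cont=0.0000 V=0.0000[hold]; j=4 S=214.3665 intr=0.0000 cont=0.0000 V=0.0000[hold]  S*(4)=117.3962
k=3: j=0 S=106.1867 intr=37.5833 cont=37.1848 V=37.5833[EX]; j=1 S=129.7890 intr=13.9810 cont=16.9202 V=16.9202[hold]; j=2 S=158.6374 intr=0.0000 cont=3.6340 V=3.6340[hold]; j=3 S=193.8979 intr=0.0000 cont=0.0000 V=0.0000[hold]  S*(3)=106.1867
k=2: j=0 S=117.3962 intr=26.3738 cont=27.4079 V=27.4079[hold]; j=1 S=143.4900 intr=0.2800 cont=10.3976 V=10.3976[hold]; j=2 S=175.3837 intr=0.0000 cont=1.8527 V=1.8527[hold]  S*(2)=-
k=1: j=0 S=129.7890 intr=13.9810 cont=19.0410 V=19.0410[hold]; j=1 S=158.6374 intr=0.0000 cont=6.2040 V=6.2040[hold]  S*(1)=-
k=0: j=0 S=143.4900 intr=0.2800 cont=12.7314 V=12.7314[hold]  S*(0)=-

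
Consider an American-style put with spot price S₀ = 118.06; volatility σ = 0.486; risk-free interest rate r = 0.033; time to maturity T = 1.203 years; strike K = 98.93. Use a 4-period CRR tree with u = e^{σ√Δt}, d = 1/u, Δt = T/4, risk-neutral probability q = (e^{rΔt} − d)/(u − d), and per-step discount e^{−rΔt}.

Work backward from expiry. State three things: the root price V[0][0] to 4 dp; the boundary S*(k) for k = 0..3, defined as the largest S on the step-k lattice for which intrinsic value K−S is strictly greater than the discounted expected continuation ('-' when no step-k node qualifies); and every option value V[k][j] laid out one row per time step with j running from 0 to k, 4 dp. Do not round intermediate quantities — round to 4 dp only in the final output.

price = 13.6694
boundary = - - - 53.0702
tree:
13.6694
21.2993 4.7299
32.0723 8.7213 0.0000
45.8598 16.0809 0.0000 0.0000
58.2763 29.6510 0.0000 0.0000 0.0000

Δt=0.30075  u=1.30542  d=0.76604  q=0.45225  discount=0.99012
step 4 (expiry): payoffs max(K−S,0) = 58.2763 29.6510 0.0000 0.0000 0.0000
step 3: (k=3,j=0): S=53.0702, (K−S)⁺=45.8598, hold=44.8828 ⇒ V=45.8598 exercise | (k=3,j=1): S=90.4382, (K−S)⁺=8.4918, hold=16.0809 ⇒ V=16.0809 continue | (k=3,j=2): S=154.1180, (K−S)⁺=0.0000, hold=0.0000 ⇒ V=0.0000 continue | (k=3,j=3): S=262.6363, (K−S)⁺=0.0000, hold=0.0000 ⇒ V=0.0000 continue  boundary S*=53.0702
step 2: (k=2,j=0): S=69.2790, (K−S)⁺=29.6510, hold=32.0723 ⇒ V=32.0723 continue | (k=2,j=1): S=118.0600, (K−S)⁺=0.0000, hold=8.7213 ⇒ V=8.7213 continue | (k=2,j=2): S=201.1889, (K−S)⁺=0.0000, hold=0.0000 ⇒ V=0.0000 continue  boundary S*=-
step 1: (k=1,j=0): S=90.4382, (K−S)⁺=8.4918, hold=21.2993 ⇒ V=21.2993 continue | (k=1,j=1): S=154.1180, (K−S)⁺=0.0000, hold=4.7299 ⇒ V=4.7299 continue  boundary S*=-
step 0: (k=0,j=0): S=118.0600, (K−S)⁺=0.0000, hold=13.6694 ⇒ V=13.6694 continue  boundary S*=-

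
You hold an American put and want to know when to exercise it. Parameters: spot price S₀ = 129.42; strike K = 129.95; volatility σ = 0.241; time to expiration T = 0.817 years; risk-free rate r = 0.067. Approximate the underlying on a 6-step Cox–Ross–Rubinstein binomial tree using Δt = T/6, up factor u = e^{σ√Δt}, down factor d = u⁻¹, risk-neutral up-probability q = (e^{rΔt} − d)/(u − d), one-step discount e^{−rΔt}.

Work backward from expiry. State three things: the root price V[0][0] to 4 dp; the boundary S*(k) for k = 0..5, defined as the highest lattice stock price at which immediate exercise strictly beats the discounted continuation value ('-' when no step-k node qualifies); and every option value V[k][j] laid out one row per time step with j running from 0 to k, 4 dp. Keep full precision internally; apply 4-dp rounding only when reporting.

Δt=0.13617, u=1.09301, d=0.91491, q=0.52924, disc=e^(-rΔt)=0.99092
k=6 terminal: V=max(K-S,0) → 54.0454 39.2698 21.6179 0.5300 0.0000 0.0000 0.0000
k=5: j=0 S=82.9642 intr=46.9858 cont=45.8057 V=46.9858[EX]; j=1 S=99.1140 intr=30.8360 cont=29.6559 V=30.8360[EX]; j=2 S=118.4075 intr=11.5425 cont=10.3623 V=11.5425[EX]; j=3 S=141.4567 intr=0.0000 cont=0.2472 V=0.2472[hold]; j=4 S=168.9927 intr=0.0000 cont=0.0000 V=0.0000[hold]; j=5 S=201.8888 intr=0.0000 cont=0.0000 V=0.0000[hold]  S*(5)=118.4075
k=4: j=0 S=90.6802 intr=39.2698 cont=38.0896 V=39.2698[EX]; j=1 S=108.3321 intr=21.6179 cont=20.4378 V=21.6179[EX]; j=2 S=129.4200 intr=0.5300 cont=5.5140 V=5.5140[hold]; j=3 S=154.6129 intr=0.0000 cont=0.1153 V=0.1153[hold]; j=4 S=184.7099 intr=0.0000 cont=0.0000 V=0.0000[hold]  S*(4)=108.3321
k=3: j=0 S=99.1140 intr=30.8360 cont=29.6559 V=30.8360[EX]; j=1 S=118.4075 intr=11.5425 cont=12.9761 V=12.9761[hold]; j=2 S=141.4567 intr=0.0000 cont=2.6327 V=2.6327[hold]; j=3 S=168.9927 intr=0.0000 cont=0.0538 V=0.0538[hold]  S*(3)=99.1140
k=2: j=0 S=108.3321 intr=21.6179 cont=21.1896 V=21.6179[EX]; j=1 S=129.4200 intr=0.5300 cont=7.4338 V=7.4338[hold]; j=2 S=154.6129 intr=0.0000 cont=1.2563 V=1.2563[hold]  S*(2)=108.3321
k=1: j=0 S=118.4075 intr=11.5425 cont=13.9829 V=13.9829[hold]; j=1 S=141.4567 intr=0.0000 cont=4.1266 V=4.1266[hold]  S*(1)=-
k=0: j=0 S=129.4200 intr=0.5300 cont=8.6869 V=8.6869[hold]  S*(0)=-

price = 8.6869
boundary = - - 108.3321 99.1140 108.3321 118.4075
tree:
8.6869
13.9829 4.1266
21.6179 7.4338 1.2563
30.8360 12.9761 2.6327 0.0538
39.2698 21.6179 5.5140 0.1153 0.0000
46.9858 30.8360 11.5425 0.2472 0.0000 0.0000
54.0454 39.2698 21.6179 0.5300 0.0000 0.0000 0.0000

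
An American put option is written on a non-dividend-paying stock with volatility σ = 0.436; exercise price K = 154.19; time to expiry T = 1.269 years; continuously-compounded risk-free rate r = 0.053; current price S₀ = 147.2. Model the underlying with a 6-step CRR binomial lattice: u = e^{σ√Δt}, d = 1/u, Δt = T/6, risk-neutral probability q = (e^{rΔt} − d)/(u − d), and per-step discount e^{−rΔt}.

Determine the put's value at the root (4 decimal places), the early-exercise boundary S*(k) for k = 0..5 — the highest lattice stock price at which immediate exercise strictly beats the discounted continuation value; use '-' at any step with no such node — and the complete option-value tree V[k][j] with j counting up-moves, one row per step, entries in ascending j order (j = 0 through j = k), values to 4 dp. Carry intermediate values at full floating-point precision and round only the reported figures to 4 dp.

Δt=0.21150, u=1.22203, d=0.81831, q=0.47796, disc=e^(-rΔt)=0.98885
k=6 terminal: V=max(K-S,0) → 109.9904 88.1843 55.6200 6.9900 0.0000 0.0000 0.0000
k=5: j=0 S=54.0132 intr=100.1768 cont=98.4580 V=100.1768[EX]; j=1 S=80.6609 intr=73.5291 cont=71.8103 V=73.5291[EX]; j=2 S=120.4554 intr=33.7346 cont=32.0159 V=33.7346[EX]; j=3 S=179.8827 intr=0.0000 cont=3.6084 V=3.6084[hold]; j=4 S=268.6287 intr=0.0000 cont=0.0000 V=0.0000[hold]; j=5 S=401.1579 intr=0.0000 cont=0.0000 V=0.0000[hold]  S*(5)=120.4554
k=4: j=0 S=66.0057 intr=88.1843 cont=86.4655 V=88.1843[EX]; j=1 S=98.5700 intr=55.6200 cont=53.9013 V=55.6200[EX]; j=2 S=147.2000 intr=6.9900 cont=19.1199 V=19.1199[hold]; j=3 S=219.8218 intr=0.0000 cont=1.8627 V=1.8627[hold]; j=4 S=328.2720 intr=0.0000 cont=0.0000 V=0.0000[hold]  S*(4)=98.5700
k=3: j=0 S=80.6609 intr=73.5291 cont=71.8103 V=73.5291[EX]; j=1 S=120.4554 intr=33.7346 cont=37.7489 V=37.7489[hold]; j=2 S=179.8827 intr=0.0000 cont=10.7505 V=10.7505[hold]; j=3 S=268.6287 intr=0.0000 cont=0.9616 V=0.9616[hold]  S*(3)=80.6609
k=2: j=0 S=98.5700 intr=55.6200 cont=55.7985 V=55.7985[hold]; j=1 S=147.2000 intr=6.9900 cont=24.5677 V=24.5677[hold]; j=2 S=219.8218 intr=0.0000 cont=6.0041 V=6.0041[hold]  S*(2)=-
k=1: j=0 S=120.4554 intr=33.7346 cont=40.4158 V=40.4158[hold]; j=1 S=179.8827 intr=0.0000 cont=15.5201 V=15.5201[hold]  S*(1)=-
k=0: j=0 S=147.2000 intr=6.9900 cont=28.1988 V=28.1988[hold]  S*(0)=-

price = 28.1988
boundary = - - - 80.6609 98.5700 120.4554
tree:
28.1988
40.4158 15.5201
55.7985 24.5677 6.0041
73.5291 37.7489 10.7505 0.9616
88.1843 55.6200 19.1199 1.8627 0.0000
100.1768 73.5291 33.7346 3.6084 0.0000 0.0000
109.9904 88.1843 55.6200 6.9900 0.0000 0.0000 0.0000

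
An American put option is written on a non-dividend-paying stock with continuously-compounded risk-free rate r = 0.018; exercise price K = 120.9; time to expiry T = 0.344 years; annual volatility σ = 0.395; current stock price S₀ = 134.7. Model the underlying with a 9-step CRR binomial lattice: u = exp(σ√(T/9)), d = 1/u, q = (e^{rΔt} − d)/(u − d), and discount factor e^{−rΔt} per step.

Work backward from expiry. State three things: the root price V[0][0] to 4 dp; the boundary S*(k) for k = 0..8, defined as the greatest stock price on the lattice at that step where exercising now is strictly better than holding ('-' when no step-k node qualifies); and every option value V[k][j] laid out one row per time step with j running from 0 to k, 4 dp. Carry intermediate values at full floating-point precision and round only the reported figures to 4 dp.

price = 5.9309
boundary = - - - - - - 84.7498 91.5539 98.9042
tree:
5.9309
8.6841 3.0177
12.3875 4.7664 1.1662
17.1419 7.3597 2.0211 0.2607
22.9026 11.0529 3.4510 0.5067 0.0000
29.4030 16.0370 5.7796 0.9848 0.0000 0.0000
36.1502 22.2846 9.4298 1.9141 0.0000 0.0000 0.0000
42.4487 29.3461 14.8225 3.7204 0.0000 0.0000 0.0000 0.0000
48.2790 36.1502 21.9958 7.2313 0.0000 0.0000 0.0000 0.0000 0.0000
53.6760 42.4487 29.3461 14.0553 0.0000 0.0000 0.0000 0.0000 0.0000 0.0000

params: Δt=0.03822 u=1.08028 d=0.92568 q=0.48516 e^(-rΔt)=0.99931
t_9 payoffs: 53.6760 42.4487 29.3461 14.0553 0.0000 0.0000 0.0000 0.0000 0.0000 0.0000
t_8: node(8,0) S=72.6210 payoff=48.2790 vs cont=48.1958 → 48.2790 [stop]  node(8,1) S=84.7498 payoff=36.1502 vs cont=36.0671 → 36.1502 [stop]  node(8,2) S=98.9042 payoff=21.9958 vs cont=21.9126 → 21.9958 [stop]  node(8,3) S=115.4227 payoff=5.4773 vs cont=7.2313 → 7.2313 [wait]  node(8,4) S=134.7000 payoff=0.0000 vs cont=0.0000 → 0.0000 [wait]  node(8,5) S=157.1969 payoff=0.0000 vs cont=0.0000 → 0.0000 [wait]  node(8,6) S=183.4511 payoff=0.0000 vs cont=0.0000 → 0.0000 [wait]  node(8,7) S=214.0901 payoff=0.0000 vs cont=0.0000 → 0.0000 [wait]  node(8,8) S=249.8463 payoff=0.0000 vs cont=0.0000 → 0.0000 [wait]  ⇒ S*(8)=98.9042
t_7: node(7,0) S=78.4513 payoff=42.4487 vs cont=42.3655 → 42.4487 [stop]  node(7,1) S=91.5539 payoff=29.3461 vs cont=29.2630 → 29.3461 [stop]  node(7,2) S=106.8447 payoff=14.0553 vs cont=14.8225 → 14.8225 [wait]  node(7,3) S=124.6894 payoff=0.0000 vs cont=3.7204 → 3.7204 [wait]  node(7,4) S=145.5143 payoff=0.0000 vs cont=0.0000 → 0.0000 [wait]  node(7,5) S=169.8174 payoff=0.0000 vs cont=0.0000 → 0.0000 [wait]  node(7,6) S=198.1794 payoff=0.0000 vs cont=0.0000 → 0.0000 [wait]  node(7,7) S=231.2782 payoff=0.0000 vs cont=0.0000 → 0.0000 [wait]  ⇒ S*(7)=91.5539
t_6: node(6,0) S=84.7498 payoff=36.1502 vs cont=36.0671 → 36.1502 [stop]  node(6,1) S=98.9042 payoff=21.9958 vs cont=22.2846 → 22.2846 [wait]  node(6,2) S=115.4227 payoff=5.4773 vs cont=9.4298 → 9.4298 [wait]  node(6,3) S=134.7000 payoff=0.0000 vs cont=1.9141 → 1.9141 [wait]  node(6,4) S=157.1969 payoff=0.0000 vs cont=0.0000 → 0.0000 [wait]  node(6,5) S=183.4511 payoff=0.0000 vs cont=0.0000 → 0.0000 [wait]  node(6,6) S=214.0901 payoff=0.0000 vs cont=0.0000 → 0.0000 [wait]  ⇒ S*(6)=84.7498
t_5: node(5,0) S=91.5539 payoff=29.3461 vs cont=29.4030 → 29.4030 [wait]  node(5,1) S=106.8447 payoff=14.0553 vs cont=16.0370 → 16.0370 [wait]  node(5,2) S=124.6894 payoff=0.0000 vs cont=5.7796 → 5.7796 [wait]  node(5,3) S=145.5143 payoff=0.0000 vs cont=0.9848 → 0.9848 [wait]  node(5,4) S=169.8174 payoff=0.0000 vs cont=0.0000 → 0.0000 [wait]  node(5,5) S=198.1794 payoff=0.0000 vs cont=0.0000 → 0.0000 [wait]  ⇒ S*(5)=-
t_4: node(4,0) S=98.9042 payoff=21.9958 vs cont=22.9026 → 22.9026 [wait]  node(4,1) S=115.4227 payoff=5.4773 vs cont=11.0529 → 11.0529 [wait]  node(4,2) S=134.7000 payoff=0.0000 vs cont=3.4510 → 3.4510 [wait]  node(4,3) S=157.1969 payoff=0.0000 vs cont=0.5067 → 0.5067 [wait]  node(4,4) S=183.4511 payoff=0.0000 vs cont=0.0000 → 0.0000 [wait]  ⇒ S*(4)=-
t_3: node(3,0) S=106.8447 payoff=14.0553 vs cont=17.1419 → 17.1419 [wait]  node(3,1) S=124.6894 payoff=0.0000 vs cont=7.3597 → 7.3597 [wait]  node(3,2) S=145.5143 payoff=0.0000 vs cont=2.0211 → 2.0211 [wait]  node(3,3) S=169.8174 payoff=0.0000 vs cont=0.2607 → 0.2607 [wait]  ⇒ S*(3)=-
t_2: node(2,0) S=115.4227 payoff=5.4773 vs cont=12.3875 → 12.3875 [wait]  node(2,1) S=134.7000 payoff=0.0000 vs cont=4.7664 → 4.7664 [wait]  node(2,2) S=157.1969 payoff=0.0000 vs cont=1.1662 → 1.1662 [wait]  ⇒ S*(2)=-
t_1: node(1,0) S=124.6894 payoff=0.0000 vs cont=8.6841 → 8.6841 [wait]  node(1,1) S=145.5143 payoff=0.0000 vs cont=3.0177 → 3.0177 [wait]  ⇒ S*(1)=-
t_0: node(0,0) S=134.7000 payoff=0.0000 vs cont=5.9309 → 5.9309 [wait]  ⇒ S*(0)=-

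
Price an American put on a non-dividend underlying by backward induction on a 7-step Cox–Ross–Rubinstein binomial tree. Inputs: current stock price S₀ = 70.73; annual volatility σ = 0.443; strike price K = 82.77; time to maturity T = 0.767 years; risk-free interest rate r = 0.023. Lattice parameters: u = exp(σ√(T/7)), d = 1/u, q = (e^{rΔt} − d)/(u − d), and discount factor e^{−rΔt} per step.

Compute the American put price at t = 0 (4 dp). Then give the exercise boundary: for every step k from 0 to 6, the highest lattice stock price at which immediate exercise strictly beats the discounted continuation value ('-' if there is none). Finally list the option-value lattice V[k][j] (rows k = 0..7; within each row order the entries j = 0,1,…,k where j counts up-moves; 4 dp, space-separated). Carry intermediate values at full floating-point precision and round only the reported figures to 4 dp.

params: Δt=0.10957 u=1.15794 d=0.86360 q=0.47198 e^(-rΔt)=0.99748
t_7 payoffs: 57.4299 48.7935 37.2137 21.6872 0.8691 0.0000 0.0000 0.0000
t_6: node(6,0) S=29.3423 payoff=53.4277 vs cont=53.2194 → 53.4277 [stop]  node(6,1) S=39.3427 payoff=43.4273 vs cont=43.2190 → 43.4273 [stop]  node(6,2) S=52.7514 payoff=30.0186 vs cont=29.8103 → 30.0186 [stop]  node(6,3) S=70.7300 payoff=12.0400 vs cont=11.8317 → 12.0400 [stop]  node(6,4) S=94.8361 payoff=0.0000 vs cont=0.4578 → 0.4578 [wait]  node(6,5) S=127.1579 payoff=0.0000 vs cont=0.0000 → 0.0000 [wait]  node(6,6) S=170.4956 payoff=0.0000 vs cont=0.0000 → 0.0000 [wait]  ⇒ S*(6)=70.7300
t_5: node(5,0) S=33.9765 payoff=48.7935 vs cont=48.5851 → 48.7935 [stop]  node(5,1) S=45.5563 payoff=37.2137 vs cont=37.0053 → 37.2137 [stop]  node(5,2) S=61.0828 payoff=21.6872 vs cont=21.4789 → 21.6872 [stop]  node(5,3) S=81.9009 payoff=0.8691 vs cont=6.5569 → 6.5569 [wait]  node(5,4) S=109.8142 payoff=0.0000 vs cont=0.2411 → 0.2411 [wait]  node(5,5) S=147.2409 payoff=0.0000 vs cont=0.0000 → 0.0000 [wait]  ⇒ S*(5)=61.0828
t_4: node(4,0) S=39.3427 payoff=43.4273 vs cont=43.2190 → 43.4273 [stop]  node(4,1) S=52.7514 payoff=30.0186 vs cont=29.8103 → 30.0186 [stop]  node(4,2) S=70.7300 payoff=12.0400 vs cont=14.5094 → 14.5094 [wait]  node(4,3) S=94.8361 payoff=0.0000 vs cont=3.5670 → 3.5670 [wait]  node(4,4) S=127.1579 payoff=0.0000 vs cont=0.1270 → 0.1270 [wait]  ⇒ S*(4)=52.7514
t_3: node(3,0) S=45.5563 payoff=37.2137 vs cont=37.0053 → 37.2137 [stop]  node(3,1) S=61.0828 payoff=21.6872 vs cont=22.6415 → 22.6415 [wait]  node(3,2) S=81.9009 payoff=0.8691 vs cont=9.3213 → 9.3213 [wait]  node(3,3) S=109.8142 payoff=0.0000 vs cont=1.9385 → 1.9385 [wait]  ⇒ S*(3)=45.5563
t_2: node(2,0) S=52.7514 payoff=30.0186 vs cont=30.2595 → 30.2595 [wait]  node(2,1) S=70.7300 payoff=12.0400 vs cont=16.3135 → 16.3135 [wait]  node(2,2) S=94.8361 payoff=0.0000 vs cont=5.8221 → 5.8221 [wait]  ⇒ S*(2)=-
t_1: node(1,0) S=61.0828 payoff=21.6872 vs cont=23.6177 → 23.6177 [wait]  node(1,1) S=81.9009 payoff=0.8691 vs cont=11.3332 → 11.3332 [wait]  ⇒ S*(1)=-
t_0: node(0,0) S=70.7300 payoff=12.0400 vs cont=17.7748 → 17.7748 [wait]  ⇒ S*(0)=-

price = 17.7748
boundary = - - - 45.5563 52.7514 61.0828 70.7300
tree:
17.7748
23.6177 11.3332
30.2595 16.3135 5.8221
37.2137 22.6415 9.3213 1.9385
43.4273 30.0186 14.5094 3.5670 0.1270
48.7935 37.2137 21.6872 6.5569 0.2411 0.0000
53.4277 43.4273 30.0186 12.0400 0.4578 0.0000 0.0000
57.4299 48.7935 37.2137 21.6872 0.8691 0.0000 0.0000 0.0000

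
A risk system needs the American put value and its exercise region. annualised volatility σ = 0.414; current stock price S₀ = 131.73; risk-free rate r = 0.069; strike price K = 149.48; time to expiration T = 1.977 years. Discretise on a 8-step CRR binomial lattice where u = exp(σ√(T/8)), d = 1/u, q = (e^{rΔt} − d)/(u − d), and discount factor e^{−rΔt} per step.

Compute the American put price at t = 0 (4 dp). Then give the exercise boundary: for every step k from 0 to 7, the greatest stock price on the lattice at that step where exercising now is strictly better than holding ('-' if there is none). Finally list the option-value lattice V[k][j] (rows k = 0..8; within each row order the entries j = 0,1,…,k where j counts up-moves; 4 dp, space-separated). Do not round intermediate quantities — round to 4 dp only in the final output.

Δt=0.24713  u=1.22852  d=0.81399  q=0.49022  discount=0.98309
step 8 (expiry): payoffs max(K−S,0) = 124.0913 111.1621 91.6488 62.1982 17.7500 0.0000 0.0000 0.0000 0.0000
step 7: (k=7,j=0): S=31.1904, (K−S)⁺=118.2896, hold=115.7623 ⇒ V=118.2896 exercise | (k=7,j=1): S=47.0741, (K−S)⁺=102.4059, hold=99.8786 ⇒ V=102.4059 exercise | (k=7,j=2): S=71.0466, (K−S)⁺=78.4334, hold=75.9062 ⇒ V=78.4334 exercise | (k=7,j=3): S=107.2270, (K−S)⁺=42.2530, hold=39.7257 ⇒ V=42.2530 exercise | (k=7,j=4): S=161.8323, (K−S)⁺=0.0000, hold=8.8957 ⇒ V=8.8957 continue | (k=7,j=5): S=244.2454, (K−S)⁺=0.0000, hold=0.0000 ⇒ V=0.0000 continue | (k=7,j=6): S=368.6272, (K−S)⁺=0.0000, hold=0.0000 ⇒ V=0.0000 continue | (k=7,j=7): S=556.3505, (K−S)⁺=0.0000, hold=0.0000 ⇒ V=0.0000 continue  boundary S*=107.2270
step 6: (k=6,j=0): S=38.3179, (K−S)⁺=111.1621, hold=108.6349 ⇒ V=111.1621 exercise | (k=6,j=1): S=57.8312, (K−S)⁺=91.6488, hold=89.1215 ⇒ V=91.6488 exercise | (k=6,j=2): S=87.2818, (K−S)⁺=62.1982, hold=59.6709 ⇒ V=62.1982 exercise | (k=6,j=3): S=131.7300, (K−S)⁺=17.7500, hold=25.4627 ⇒ V=25.4627 continue | (k=6,j=4): S=198.8135, (K−S)⁺=0.0000, hold=4.4582 ⇒ V=4.4582 continue | (k=6,j=5): S=300.0591, (K−S)⁺=0.0000, hold=0.0000 ⇒ V=0.0000 continue | (k=6,j=6): S=452.8642, (K−S)⁺=0.0000, hold=0.0000 ⇒ V=0.0000 continue  boundary S*=87.2818
step 5: (k=5,j=0): S=47.0741, (K−S)⁺=102.4059, hold=99.8786 ⇒ V=102.4059 exercise | (k=5,j=1): S=71.0466, (K−S)⁺=78.4334, hold=75.9062 ⇒ V=78.4334 exercise | (k=5,j=2): S=107.2270, (K−S)⁺=42.2530, hold=43.4427 ⇒ V=43.4427 continue | (k=5,j=3): S=161.8323, (K−S)⁺=0.0000, hold=14.9095 ⇒ V=14.9095 continue | (k=5,j=4): S=244.2454, (K−S)⁺=0.0000, hold=2.2343 ⇒ V=2.2343 continue | (k=5,j=5): S=368.6272, (K−S)⁺=0.0000, hold=0.0000 ⇒ V=0.0000 continue  boundary S*=71.0466
step 4: (k=4,j=0): S=57.8312, (K−S)⁺=91.6488, hold=89.1215 ⇒ V=91.6488 exercise | (k=4,j=1): S=87.2818, (K−S)⁺=62.1982, hold=60.2443 ⇒ V=62.1982 exercise | (k=4,j=2): S=131.7300, (K−S)⁺=17.7500, hold=28.9573 ⇒ V=28.9573 continue | (k=4,j=3): S=198.8135, (K−S)⁺=0.0000, hold=8.5489 ⇒ V=8.5489 continue | (k=4,j=4): S=300.0591, (K−S)⁺=0.0000, hold=1.1197 ⇒ V=1.1197 continue  boundary S*=87.2818
step 3: (k=3,j=0): S=71.0466, (K−S)⁺=78.4334, hold=75.9062 ⇒ V=78.4334 exercise | (k=3,j=1): S=107.2270, (K−S)⁺=42.2530, hold=45.1268 ⇒ V=45.1268 continue | (k=3,j=2): S=161.8323, (K−S)⁺=0.0000, hold=18.6323 ⇒ V=18.6323 continue | (k=3,j=3): S=244.2454, (K−S)⁺=0.0000, hold=4.8240 ⇒ V=4.8240 continue  boundary S*=71.0466
step 2: (k=2,j=0): S=87.2818, (K−S)⁺=62.1982, hold=61.0559 ⇒ V=62.1982 exercise | (k=2,j=1): S=131.7300, (K−S)⁺=17.7500, hold=31.5954 ⇒ V=31.5954 continue | (k=2,j=2): S=198.8135, (K−S)⁺=0.0000, hold=11.6627 ⇒ V=11.6627 continue  boundary S*=87.2818
step 1: (k=1,j=0): S=107.2270, (K−S)⁺=42.2530, hold=46.3982 ⇒ V=46.3982 continue | (k=1,j=1): S=161.8323, (K−S)⁺=0.0000, hold=21.4550 ⇒ V=21.4550 continue  boundary S*=-
step 0: (k=0,j=0): S=131.7300, (K−S)⁺=17.7500, hold=33.5929 ⇒ V=33.5929 continue  boundary S*=-

price = 33.5929
boundary = - - 87.2818 71.0466 87.2818 71.0466 87.2818 107.2270
tree:
33.5929
46.3982 21.4550
62.1982 31.5954 11.6627
78.4334 45.1268 18.6323 4.8240
91.6488 62.1982 28.9573 8.5489 1.1197
102.4059 78.4334 43.4427 14.9095 2.2343 0.0000
111.1621 91.6488 62.1982 25.4627 4.4582 0.0000 0.0000
118.2896 102.4059 78.4334 42.2530 8.8957 0.0000 0.0000 0.0000
124.0913 111.1621 91.6488 62.1982 17.7500 0.0000 0.0000 0.0000 0.0000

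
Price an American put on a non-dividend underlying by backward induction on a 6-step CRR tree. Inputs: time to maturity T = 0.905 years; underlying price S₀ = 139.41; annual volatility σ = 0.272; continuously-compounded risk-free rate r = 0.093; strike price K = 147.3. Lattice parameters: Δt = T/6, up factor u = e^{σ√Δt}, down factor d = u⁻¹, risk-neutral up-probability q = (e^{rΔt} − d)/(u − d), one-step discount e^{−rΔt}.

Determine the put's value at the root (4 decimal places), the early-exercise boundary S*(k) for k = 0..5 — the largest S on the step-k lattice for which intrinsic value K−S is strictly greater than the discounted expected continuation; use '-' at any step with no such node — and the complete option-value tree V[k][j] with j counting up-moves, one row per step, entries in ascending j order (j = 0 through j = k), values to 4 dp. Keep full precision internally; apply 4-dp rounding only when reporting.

Δt=0.15083, u=1.11142, d=0.89975, q=0.54035, disc=e^(-rΔt)=0.98607
k=6 terminal: V=max(K-S,0) → 73.3348 55.9343 34.4404 7.8900 0.0000 0.0000 0.0000
k=5: j=0 S=82.2063 intr=65.0937 cont=63.0418 V=65.0937[EX]; j=1 S=101.5455 intr=45.7545 cont=43.7027 V=45.7545[EX]; j=2 S=125.4343 intr=21.8657 cont=19.8139 V=21.8657[EX]; j=3 S=154.9429 intr=0.0000 cont=3.5761 V=3.5761[hold]; j=4 S=191.3935 intr=0.0000 cont=0.0000 V=0.0000[hold]; j=5 S=236.4191 intr=0.0000 cont=0.0000 V=0.0000[hold]  S*(5)=125.4343
k=4: j=0 S=91.3657 intr=55.9343 cont=53.8825 V=55.9343[EX]; j=1 S=112.8596 intr=34.4404 cont=32.3886 V=34.4404[EX]; j=2 S=139.4100 intr=7.8900 cont=11.8159 V=11.8159[hold]; j=3 S=172.2064 intr=0.0000 cont=1.6208 V=1.6208[hold]; j=4 S=212.7183 intr=0.0000 cont=0.0000 V=0.0000[hold]  S*(4)=112.8596
k=3: j=0 S=101.5455 intr=45.7545 cont=43.7027 V=45.7545[EX]; j=1 S=125.4343 intr=21.8657 cont=21.9058 V=21.9058[hold]; j=2 S=154.9429 intr=0.0000 cont=6.2191 V=6.2191[hold]; j=3 S=191.3935 intr=0.0000 cont=0.7346 V=0.7346[hold]  S*(3)=101.5455
k=2: j=0 S=112.8596 intr=34.4404 cont=32.4099 V=34.4404[EX]; j=1 S=139.4100 intr=7.8900 cont=13.2424 V=13.2424[hold]; j=2 S=172.2064 intr=0.0000 cont=3.2102 V=3.2102[hold]  S*(2)=112.8596
k=1: j=0 S=125.4343 intr=21.8657 cont=22.6658 V=22.6658[hold]; j=1 S=154.9429 intr=0.0000 cont=7.7125 V=7.7125[hold]  S*(1)=-
k=0: j=0 S=139.4100 intr=7.8900 cont=14.3826 V=14.3826[hold]  S*(0)=-

price = 14.3826
boundary = - - 112.8596 101.5455 112.8596 125.4343
tree:
14.3826
22.6658 7.7125
34.4404 13.2424 3.2102
45.7545 21.9058 6.2191 0.7346
55.9343 34.4404 11.8159 1.6208 0.0000
65.0937 45.7545 21.8657 3.5761 0.0000 0.0000
73.3348 55.9343 34.4404 7.8900 0.0000 0.0000 0.0000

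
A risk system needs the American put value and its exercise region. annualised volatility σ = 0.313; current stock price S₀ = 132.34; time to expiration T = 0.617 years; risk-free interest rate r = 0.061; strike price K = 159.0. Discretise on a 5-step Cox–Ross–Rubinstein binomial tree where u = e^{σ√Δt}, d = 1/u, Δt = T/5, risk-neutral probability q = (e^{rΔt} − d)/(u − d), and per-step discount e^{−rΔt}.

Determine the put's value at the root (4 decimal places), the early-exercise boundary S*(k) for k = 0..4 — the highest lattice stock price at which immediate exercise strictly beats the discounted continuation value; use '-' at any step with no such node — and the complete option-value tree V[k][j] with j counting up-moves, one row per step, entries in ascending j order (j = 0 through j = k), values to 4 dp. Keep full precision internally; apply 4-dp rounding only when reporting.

Δt=0.12340, u=1.11622, d=0.89588, q=0.50683, disc=e^(-rΔt)=0.99250
k=5 terminal: V=max(K-S,0) → 82.6280 63.8438 40.4396 11.2789 0.0000 0.0000
k=4: j=0 S=85.2483 intr=73.7517 cont=72.5594 V=73.7517[EX]; j=1 S=106.2156 intr=52.7844 cont=51.5920 V=52.7844[EX]; j=2 S=132.3400 intr=26.6600 cont=25.4676 V=26.6600[EX]; j=3 S=164.8899 intr=0.0000 cont=5.5207 V=5.5207[hold]; j=4 S=205.4456 intr=0.0000 cont=0.0000 V=0.0000[hold]  S*(4)=132.3400
k=3: j=0 S=95.1562 intr=63.8438 cont=62.6515 V=63.8438[EX]; j=1 S=118.5604 intr=40.4396 cont=39.2472 V=40.4396[EX]; j=2 S=147.7211 intr=11.2789 cont=15.8264 V=15.8264[hold]; j=3 S=184.0540 intr=0.0000 cont=2.7022 V=2.7022[hold]  S*(3)=118.5604
k=2: j=0 S=106.2156 intr=52.7844 cont=51.5920 V=52.7844[EX]; j=1 S=132.3400 intr=26.6600 cont=27.7552 V=27.7552[hold]; j=2 S=164.8899 intr=0.0000 cont=9.1059 V=9.1059[hold]  S*(2)=106.2156
k=1: j=0 S=118.5604 intr=40.4396 cont=39.7981 V=40.4396[EX]; j=1 S=147.7211 intr=11.2789 cont=18.1659 V=18.1659[hold]  S*(1)=118.5604
k=0: j=0 S=132.3400 intr=26.6600 cont=28.9320 V=28.9320[hold]  S*(0)=-

price = 28.9320
boundary = - 118.5604 106.2156 118.5604 132.3400
tree:
28.9320
40.4396 18.1659
52.7844 27.7552 9.1059
63.8438 40.4396 15.8264 2.7022
73.7517 52.7844 26.6600 5.5207 0.0000
82.6280 63.8438 40.4396 11.2789 0.0000 0.0000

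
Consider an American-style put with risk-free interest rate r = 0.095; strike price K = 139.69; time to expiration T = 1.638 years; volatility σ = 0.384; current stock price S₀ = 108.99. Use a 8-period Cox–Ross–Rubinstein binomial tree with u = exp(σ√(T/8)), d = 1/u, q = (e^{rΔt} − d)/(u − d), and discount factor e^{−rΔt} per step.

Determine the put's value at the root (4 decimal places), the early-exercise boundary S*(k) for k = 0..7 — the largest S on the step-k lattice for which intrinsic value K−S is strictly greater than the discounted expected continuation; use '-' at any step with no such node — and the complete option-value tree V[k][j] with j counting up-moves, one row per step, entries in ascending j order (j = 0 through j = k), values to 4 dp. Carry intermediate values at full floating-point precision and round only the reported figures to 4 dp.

params: Δt=0.20475 u=1.18977 d=0.84050 q=0.51291 e^(-rΔt)=0.98074
t_8 payoffs: 112.5449 101.2649 85.2975 62.6949 30.7000 0.0000 0.0000 0.0000 0.0000
t_7: node(7,0) S=32.2964 payoff=107.3936 vs cont=104.7027 → 107.3936 [stop]  node(7,1) S=45.7170 payoff=93.9730 vs cont=91.2821 → 93.9730 [stop]  node(7,2) S=64.7144 payoff=74.9756 vs cont=72.2847 → 74.9756 [stop]  node(7,3) S=91.6062 payoff=48.0838 vs cont=45.3929 → 48.0838 [stop]  node(7,4) S=129.6727 payoff=10.0173 vs cont=14.6657 → 14.6657 [wait]  node(7,5) S=183.5575 payoff=0.0000 vs cont=0.0000 → 0.0000 [wait]  node(7,6) S=259.8340 payoff=0.0000 vs cont=0.0000 → 0.0000 [wait]  node(7,7) S=367.8067 payoff=0.0000 vs cont=0.0000 → 0.0000 [wait]  ⇒ S*(7)=91.6062
t_6: node(6,0) S=38.4251 payoff=101.2649 vs cont=98.5740 → 101.2649 [stop]  node(6,1) S=54.3925 payoff=85.2975 vs cont=82.6066 → 85.2975 [stop]  node(6,2) S=76.9951 payoff=62.6949 vs cont=60.0040 → 62.6949 [stop]  node(6,3) S=108.9900 payoff=30.7000 vs cont=30.3474 → 30.7000 [stop]  node(6,4) S=154.2803 payoff=0.0000 vs cont=7.0060 → 7.0060 [wait]  node(6,5) S=218.3907 payoff=0.0000 vs cont=0.0000 → 0.0000 [wait]  node(6,6) S=309.1418 payoff=0.0000 vs cont=0.0000 → 0.0000 [wait]  ⇒ S*(6)=108.9900
t_5: node(5,0) S=45.7170 payoff=93.9730 vs cont=91.2821 → 93.9730 [stop]  node(5,1) S=64.7144 payoff=74.9756 vs cont=72.2847 → 74.9756 [stop]  node(5,2) S=91.6062 payoff=48.0838 vs cont=45.3929 → 48.0838 [stop]  node(5,3) S=129.6727 payoff=10.0173 vs cont=18.1899 → 18.1899 [wait]  node(5,4) S=183.5575 payoff=0.0000 vs cont=3.3468 → 3.3468 [wait]  node(5,5) S=259.8340 payoff=0.0000 vs cont=0.0000 → 0.0000 [wait]  ⇒ S*(5)=91.6062
t_4: node(4,0) S=54.3925 payoff=85.2975 vs cont=82.6066 → 85.2975 [stop]  node(4,1) S=76.9951 payoff=62.6949 vs cont=60.0040 → 62.6949 [stop]  node(4,2) S=108.9900 payoff=30.7000 vs cont=32.1201 → 32.1201 [wait]  node(4,3) S=154.2803 payoff=0.0000 vs cont=10.3730 → 10.3730 [wait]  node(4,4) S=218.3907 payoff=0.0000 vs cont=1.5988 → 1.5988 [wait]  ⇒ S*(4)=76.9951
t_3: node(3,0) S=64.7144 payoff=74.9756 vs cont=72.2847 → 74.9756 [stop]  node(3,1) S=91.6062 payoff=48.0838 vs cont=46.1073 → 48.0838 [stop]  node(3,2) S=129.6727 payoff=10.0173 vs cont=20.5620 → 20.5620 [wait]  node(3,3) S=183.5575 payoff=0.0000 vs cont=5.7596 → 5.7596 [wait]  ⇒ S*(3)=91.6062
t_2: node(2,0) S=76.9951 payoff=62.6949 vs cont=60.0040 → 62.6949 [stop]  node(2,1) S=108.9900 payoff=30.7000 vs cont=33.3134 → 33.3134 [wait]  node(2,2) S=154.2803 payoff=0.0000 vs cont=12.7199 → 12.7199 [wait]  ⇒ S*(2)=76.9951
t_1: node(1,0) S=91.6062 payoff=48.0838 vs cont=46.7075 → 48.0838 [stop]  node(1,1) S=129.6727 payoff=10.0173 vs cont=22.3126 → 22.3126 [wait]  ⇒ S*(1)=91.6062
t_0: node(0,0) S=108.9900 payoff=30.7000 vs cont=34.1940 → 34.1940 [wait]  ⇒ S*(0)=-

price = 34.1940
boundary = - 91.6062 76.9951 91.6062 76.9951 91.6062 108.9900 91.6062
tree:
34.1940
48.0838 22.3126
62.6949 33.3134 12.7199
74.9756 48.0838 20.5620 5.7596
85.2975 62.6949 32.1201 10.3730 1.5988
93.9730 74.9756 48.0838 18.1899 3.3468 0.0000
101.2649 85.2975 62.6949 30.7000 7.0060 0.0000 0.0000
107.3936 93.9730 74.9756 48.0838 14.6657 0.0000 0.0000 0.0000
112.5449 101.2649 85.2975 62.6949 30.7000 0.0000 0.0000 0.0000 0.0000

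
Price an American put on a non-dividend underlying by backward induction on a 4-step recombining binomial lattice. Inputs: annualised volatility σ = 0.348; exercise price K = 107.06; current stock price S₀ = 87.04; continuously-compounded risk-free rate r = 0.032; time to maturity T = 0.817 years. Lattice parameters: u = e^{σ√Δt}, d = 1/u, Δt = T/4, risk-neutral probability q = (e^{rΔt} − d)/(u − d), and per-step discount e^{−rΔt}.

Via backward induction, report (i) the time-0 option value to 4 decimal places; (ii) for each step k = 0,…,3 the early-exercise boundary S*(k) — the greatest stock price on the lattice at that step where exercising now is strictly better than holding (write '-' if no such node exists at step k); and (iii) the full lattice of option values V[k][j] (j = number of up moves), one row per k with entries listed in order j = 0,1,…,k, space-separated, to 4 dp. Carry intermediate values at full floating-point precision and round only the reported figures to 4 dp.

Δt=0.20425, u=1.17032, d=0.85447, q=0.48152, disc=e^(-rΔt)=0.99349
k=4 terminal: V=max(K-S,0) → 60.6615 43.5106 20.0200 0.0000 0.0000
k=3: j=0 S=54.3010 intr=52.7590 cont=52.0616 V=52.7590[EX]; j=1 S=74.3730 intr=32.6870 cont=31.9896 V=32.6870[EX]; j=2 S=101.8644 intr=5.1956 cont=10.3123 V=10.3123[hold]; j=3 S=139.5180 intr=0.0000 cont=0.0000 V=0.0000[hold]  S*(3)=74.3730
k=2: j=0 S=63.5494 intr=43.5106 cont=42.8132 V=43.5106[EX]; j=1 S=87.0400 intr=20.0200 cont=21.7703 V=21.7703[hold]; j=2 S=119.2138 intr=0.0000 cont=5.3118 V=5.3118[hold]  S*(2)=63.5494
k=1: j=0 S=74.3730 intr=32.6870 cont=32.8269 V=32.8269[hold]; j=1 S=101.8644 intr=5.1956 cont=13.7550 V=13.7550[hold]  S*(1)=-
k=0: j=0 S=87.0400 intr=20.0200 cont=23.4893 V=23.4893[hold]  S*(0)=-

price = 23.4893
boundary = - - 63.5494 74.3730
tree:
23.4893
32.8269 13.7550
43.5106 21.7703 5.3118
52.7590 32.6870 10.3123 0.0000
60.6615 43.5106 20.0200 0.0000 0.0000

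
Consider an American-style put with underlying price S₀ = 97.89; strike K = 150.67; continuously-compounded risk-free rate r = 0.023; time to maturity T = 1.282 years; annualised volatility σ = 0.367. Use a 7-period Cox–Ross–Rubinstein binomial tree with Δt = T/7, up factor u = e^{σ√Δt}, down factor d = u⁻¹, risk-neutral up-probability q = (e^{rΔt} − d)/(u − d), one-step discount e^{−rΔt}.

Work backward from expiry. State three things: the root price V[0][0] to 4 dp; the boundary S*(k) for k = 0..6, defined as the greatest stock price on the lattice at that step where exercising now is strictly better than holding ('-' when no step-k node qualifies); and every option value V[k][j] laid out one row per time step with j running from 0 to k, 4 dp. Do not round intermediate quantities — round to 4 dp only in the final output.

price = 54.4101
boundary = - 83.6621 71.5022 83.6621 97.8900 83.6621 97.8900
tree:
54.4101
67.0079 40.9258
79.1678 53.4465 27.4068
89.5604 67.0079 38.8852 14.9234
98.4424 79.1678 52.7800 23.8245 5.1865
106.0335 89.5604 67.0079 36.5686 9.9056 0.0000
112.5212 98.4424 79.1678 52.7800 18.9186 0.0000 0.0000
118.0660 106.0335 89.5604 67.0079 36.1324 0.0000 0.0000 0.0000

params: Δt=0.18314 u=1.17006 d=0.85465 q=0.47420 e^(-rΔt)=0.99580
t_7 payoffs: 118.0660 106.0335 89.5604 67.0079 36.1324 0.0000 0.0000 0.0000
t_6: node(6,0) S=38.1488 payoff=112.5212 vs cont=111.8879 → 112.5212 [stop]  node(6,1) S=52.2276 payoff=98.4424 vs cont=97.8091 → 98.4424 [stop]  node(6,2) S=71.5022 payoff=79.1678 vs cont=78.5345 → 79.1678 [stop]  node(6,3) S=97.8900 payoff=52.7800 vs cont=52.1467 → 52.7800 [stop]  node(6,4) S=134.0163 payoff=16.6537 vs cont=18.9186 → 18.9186 [wait]  node(6,5) S=183.4749 payoff=0.0000 vs cont=0.0000 → 0.0000 [wait]  node(6,6) S=251.1862 payoff=0.0000 vs cont=0.0000 → 0.0000 [wait]  ⇒ S*(6)=97.8900
t_5: node(5,0) S=44.6365 payoff=106.0335 vs cont=105.4001 → 106.0335 [stop]  node(5,1) S=61.1096 payoff=89.5604 vs cont=88.9270 → 89.5604 [stop]  node(5,2) S=83.6621 payoff=67.0079 vs cont=66.3746 → 67.0079 [stop]  node(5,3) S=114.5376 payoff=36.1324 vs cont=36.5686 → 36.5686 [wait]  node(5,4) S=156.8076 payoff=0.0000 vs cont=9.9056 → 9.9056 [wait]  node(5,5) S=214.6773 payoff=0.0000 vs cont=0.0000 → 0.0000 [wait]  ⇒ S*(5)=83.6621
t_4: node(4,0) S=52.2276 payoff=98.4424 vs cont=97.8091 → 98.4424 [stop]  node(4,1) S=71.5022 payoff=79.1678 vs cont=78.5345 → 79.1678 [stop]  node(4,2) S=97.8900 payoff=52.7800 vs cont=52.3526 → 52.7800 [stop]  node(4,3) S=134.0163 payoff=16.6537 vs cont=23.8245 → 23.8245 [wait]  node(4,4) S=183.4749 payoff=0.0000 vs cont=5.1865 → 5.1865 [wait]  ⇒ S*(4)=97.8900
t_3: node(3,0) S=61.1096 payoff=89.5604 vs cont=88.9270 → 89.5604 [stop]  node(3,1) S=83.6621 payoff=67.0079 vs cont=66.3746 → 67.0079 [stop]  node(3,2) S=114.5376 payoff=36.1324 vs cont=38.8852 → 38.8852 [wait]  node(3,3) S=156.8076 payoff=0.0000 vs cont=14.9234 → 14.9234 [wait]  ⇒ S*(3)=83.6621
t_2: node(2,0) S=71.5022 payoff=79.1678 vs cont=78.5345 → 79.1678 [stop]  node(2,1) S=97.8900 payoff=52.7800 vs cont=53.4465 → 53.4465 [wait]  node(2,2) S=134.0163 payoff=16.6537 vs cont=27.4068 → 27.4068 [wait]  ⇒ S*(2)=71.5022
t_1: node(1,0) S=83.6621 payoff=67.0079 vs cont=66.6893 → 67.0079 [stop]  node(1,1) S=114.5376 payoff=36.1324 vs cont=40.9258 → 40.9258 [wait]  ⇒ S*(1)=83.6621
t_0: node(0,0) S=97.8900 payoff=52.7800 vs cont=54.4101 → 54.4101 [wait]  ⇒ S*(0)=-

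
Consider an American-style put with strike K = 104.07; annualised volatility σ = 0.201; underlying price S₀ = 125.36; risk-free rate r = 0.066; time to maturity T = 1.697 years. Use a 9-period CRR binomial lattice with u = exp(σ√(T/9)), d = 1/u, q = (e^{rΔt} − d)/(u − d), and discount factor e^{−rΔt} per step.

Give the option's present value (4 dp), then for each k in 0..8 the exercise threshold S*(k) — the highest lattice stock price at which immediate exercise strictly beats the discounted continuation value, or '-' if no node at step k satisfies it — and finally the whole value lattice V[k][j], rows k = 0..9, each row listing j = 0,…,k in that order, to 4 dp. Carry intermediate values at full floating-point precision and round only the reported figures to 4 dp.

Δt=0.18856, u=1.09120, d=0.91642, q=0.54984, disc=e^(-rΔt)=0.98763
k=9 terminal: V=max(K-S,0) → 46.9207 36.0210 23.0425 7.5887 0.0000 0.0000 0.0000 0.0000 0.0000 0.0000
k=8: j=0 S=62.3615 intr=41.7085 cont=40.4214 V=41.7085[EX]; j=1 S=74.2552 intr=29.8148 cont=28.5277 V=29.8148[EX]; j=2 S=88.4174 intr=15.6526 cont=14.3655 V=15.6526[EX]; j=3 S=105.2806 intr=0.0000 cont=3.3739 V=3.3739[hold]; j=4 S=125.3600 intr=0.0000 cont=0.0000 V=0.0000[hold]; j=5 S=149.2690 intr=0.0000 cont=0.0000 V=0.0000[hold]; j=6 S=177.7380 intr=0.0000 cont=0.0000 V=0.0000[hold]; j=7 S=211.6366 intr=0.0000 cont=0.0000 V=0.0000[hold]; j=8 S=252.0005 intr=0.0000 cont=0.0000 V=0.0000[hold]  S*(8)=88.4174
k=7: j=0 S=68.0490 intr=36.0210 cont=34.7339 V=36.0210[EX]; j=1 S=81.0275 intr=23.0425 cont=21.7554 V=23.0425[EX]; j=2 S=96.4813 intr=7.5887 cont=8.7912 V=8.7912[hold]; j=3 S=114.8824 intr=0.0000 cont=1.5000 V=1.5000[hold]; j=4 S=136.7931 intr=0.0000 cont=0.0000 V=0.0000[hold]; j=5 S=162.8827 intr=0.0000 cont=0.0000 V=0.0000[hold]; j=6 S=193.9481 intr=0.0000 cont=0.0000 V=0.0000[hold]; j=7 S=230.9384 intr=0.0000 cont=0.0000 V=0.0000[hold]  S*(7)=81.0275
k=6: j=0 S=74.2552 intr=29.8148 cont=28.5277 V=29.8148[EX]; j=1 S=88.4174 intr=15.6526 cont=15.0185 V=15.6526[EX]; j=2 S=105.2806 intr=0.0000 cont=4.7231 V=4.7231[hold]; j=3 S=125.3600 intr=0.0000 cont=0.6669 V=0.6669[hold]; j=4 S=149.2690 intr=0.0000 cont=0.0000 V=0.0000[hold]; j=5 S=177.7380 intr=0.0000 cont=0.0000 V=0.0000[hold]; j=6 S=211.6366 intr=0.0000 cont=0.0000 V=0.0000[hold]  S*(6)=88.4174
k=5: j=0 S=81.0275 intr=23.0425 cont=21.7554 V=23.0425[EX]; j=1 S=96.4813 intr=7.5887 cont=9.5238 V=9.5238[hold]; j=2 S=114.8824 intr=0.0000 cont=2.4620 V=2.4620[hold]; j=3 S=136.7931 intr=0.0000 cont=0.2965 V=0.2965[hold]; j=4 S=162.8827 intr=0.0000 cont=0.0000 V=0.0000[hold]; j=5 S=193.9481 intr=0.0000 cont=0.0000 V=0.0000[hold]  S*(5)=81.0275
k=4: j=0 S=88.4174 intr=15.6526 cont=15.4164 V=15.6526[EX]; j=1 S=105.2806 intr=0.0000 cont=5.5712 V=5.5712[hold]; j=2 S=125.3600 intr=0.0000 cont=1.2556 V=1.2556[hold]; j=3 S=149.2690 intr=0.0000 cont=0.1318 V=0.1318[hold]; j=4 S=177.7380 intr=0.0000 cont=0.0000 V=0.0000[hold]  S*(4)=88.4174
k=3: j=0 S=96.4813 intr=7.5887 cont=9.9844 V=9.9844[hold]; j=1 S=114.8824 intr=0.0000 cont=3.1587 V=3.1587[hold]; j=2 S=136.7931 intr=0.0000 cont=0.6298 V=0.6298[hold]; j=3 S=162.8827 intr=0.0000 cont=0.0586 V=0.0586[hold]  S*(3)=-
k=2: j=0 S=105.2806 intr=0.0000 cont=6.1543 V=6.1543[hold]; j=1 S=125.3600 intr=0.0000 cont=1.7464 V=1.7464[hold]; j=2 S=149.2690 intr=0.0000 cont=0.3118 V=0.3118[hold]  S*(2)=-
k=1: j=0 S=114.8824 intr=0.0000 cont=3.6845 V=3.6845[hold]; j=1 S=136.7931 intr=0.0000 cont=0.9458 V=0.9458[hold]  S*(1)=-
k=0: j=0 S=125.3600 intr=0.0000 cont=2.1517 V=2.1517[hold]  S*(0)=-

price = 2.1517
boundary = - - - - 88.4174 81.0275 88.4174 81.0275 88.4174
tree:
2.1517
3.6845 0.9458
6.1543 1.7464 0.3118
9.9844 3.1587 0.6298 0.0586
15.6526 5.5712 1.2556 0.1318 0.0000
23.0425 9.5238 2.4620 0.2965 0.0000 0.0000
29.8148 15.6526 4.7231 0.6669 0.0000 0.0000 0.0000
36.0210 23.0425 8.7912 1.5000 0.0000 0.0000 0.0000 0.0000
41.7085 29.8148 15.6526 3.3739 0.0000 0.0000 0.0000 0.0000 0.0000
46.9207 36.0210 23.0425 7.5887 0.0000 0.0000 0.0000 0.0000 0.0000 0.0000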